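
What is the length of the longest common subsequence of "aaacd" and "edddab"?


LCS of "aaacd" and "edddab"
DP table:
           e    d    d    d    a    b
      0    0    0    0    0    0    0
  a   0    0    0    0    0    1    1
  a   0    0    0    0    0    1    1
  a   0    0    0    0    0    1    1
  c   0    0    0    0    0    1    1
  d   0    0    1    1    1    1    1
LCS length = dp[5][6] = 1

1


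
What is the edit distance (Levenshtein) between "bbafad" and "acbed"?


Computing edit distance: "bbafad" -> "acbed"
DP table:
           a    c    b    e    d
      0    1    2    3    4    5
  b   1    1    2    2    3    4
  b   2    2    2    2    3    4
  a   3    2    3    3    3    4
  f   4    3    3    4    4    4
  a   5    4    4    4    5    5
  d   6    5    5    5    5    5
Edit distance = dp[6][5] = 5

5


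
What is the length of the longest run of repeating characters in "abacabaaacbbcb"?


Input: "abacabaaacbbcb"
Scanning for longest run:
  Position 1 ('b'): new char, reset run to 1
  Position 2 ('a'): new char, reset run to 1
  Position 3 ('c'): new char, reset run to 1
  Position 4 ('a'): new char, reset run to 1
  Position 5 ('b'): new char, reset run to 1
  Position 6 ('a'): new char, reset run to 1
  Position 7 ('a'): continues run of 'a', length=2
  Position 8 ('a'): continues run of 'a', length=3
  Position 9 ('c'): new char, reset run to 1
  Position 10 ('b'): new char, reset run to 1
  Position 11 ('b'): continues run of 'b', length=2
  Position 12 ('c'): new char, reset run to 1
  Position 13 ('b'): new char, reset run to 1
Longest run: 'a' with length 3

3


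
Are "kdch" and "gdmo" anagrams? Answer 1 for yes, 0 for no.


Strings: "kdch", "gdmo"
Sorted first:  cdhk
Sorted second: dgmo
Differ at position 0: 'c' vs 'd' => not anagrams

0


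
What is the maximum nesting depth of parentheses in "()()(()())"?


Input: "()()(()())"
Tracking depth:
  Position 0 '(': depth becomes 1
  Position 1 ')': depth becomes 0
  Position 2 '(': depth becomes 1
  Position 3 ')': depth becomes 0
  Position 4 '(': depth becomes 1
  Position 5 '(': depth becomes 2
  Position 6 ')': depth becomes 1
  Position 7 '(': depth becomes 2
  Position 8 ')': depth becomes 1
  Position 9 ')': depth becomes 0
Maximum depth reached: 2

2


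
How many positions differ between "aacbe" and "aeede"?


Comparing "aacbe" and "aeede" position by position:
  Position 0: 'a' vs 'a' => same
  Position 1: 'a' vs 'e' => DIFFER
  Position 2: 'c' vs 'e' => DIFFER
  Position 3: 'b' vs 'd' => DIFFER
  Position 4: 'e' vs 'e' => same
Positions that differ: 3

3


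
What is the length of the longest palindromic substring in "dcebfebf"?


Input: "dcebfebf"
Checking substrings for palindromes:
  No multi-char palindromic substrings found
Longest palindromic substring: "d" with length 1

1


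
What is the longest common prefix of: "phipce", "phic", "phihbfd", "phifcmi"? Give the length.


Words: phipce, phic, phihbfd, phifcmi
  Position 0: all 'p' => match
  Position 1: all 'h' => match
  Position 2: all 'i' => match
  Position 3: ('p', 'c', 'h', 'f') => mismatch, stop
LCP = "phi" (length 3)

3


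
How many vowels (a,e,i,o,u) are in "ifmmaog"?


Input: ifmmaog
Checking each character:
  'i' at position 0: vowel (running total: 1)
  'f' at position 1: consonant
  'm' at position 2: consonant
  'm' at position 3: consonant
  'a' at position 4: vowel (running total: 2)
  'o' at position 5: vowel (running total: 3)
  'g' at position 6: consonant
Total vowels: 3

3


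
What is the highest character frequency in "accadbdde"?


Input: accadbdde
Character counts:
  'a': 2
  'b': 1
  'c': 2
  'd': 3
  'e': 1
Maximum frequency: 3

3


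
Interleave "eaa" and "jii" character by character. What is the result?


Interleaving "eaa" and "jii":
  Position 0: 'e' from first, 'j' from second => "ej"
  Position 1: 'a' from first, 'i' from second => "ai"
  Position 2: 'a' from first, 'i' from second => "ai"
Result: ejaiai

ejaiai


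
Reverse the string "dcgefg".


Input: dcgefg
Reading characters right to left:
  Position 5: 'g'
  Position 4: 'f'
  Position 3: 'e'
  Position 2: 'g'
  Position 1: 'c'
  Position 0: 'd'
Reversed: gfegcd

gfegcd


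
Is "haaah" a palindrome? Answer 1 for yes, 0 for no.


Input: haaah
Reversed: haaah
  Compare pos 0 ('h') with pos 4 ('h'): match
  Compare pos 1 ('a') with pos 3 ('a'): match
Result: palindrome

1


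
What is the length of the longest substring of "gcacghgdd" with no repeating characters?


Input: "gcacghgdd"
Sliding window (track last position of each char):
  Position 0 ('g'): window [0,0] length 1 -- new best
  Position 1 ('c'): window [0,1] length 2 -- new best
  Position 2 ('a'): window [0,2] length 3 -- new best
  Position 3 ('c'): repeat (last at 1), move window start to 2
  Position 3 ('c'): window [2,3] length 2
  Position 4 ('g'): window [2,4] length 3
  Position 5 ('h'): window [2,5] length 4 -- new best
  Position 6 ('g'): repeat (last at 4), move window start to 5
  Position 6 ('g'): window [5,6] length 2
  Position 7 ('d'): window [5,7] length 3
  Position 8 ('d'): repeat (last at 7), move window start to 8
  Position 8 ('d'): window [8,8] length 1
Longest substring with no repeats: "acgh" with length 4

4


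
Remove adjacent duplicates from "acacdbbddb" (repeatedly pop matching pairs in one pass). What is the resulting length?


Input: acacdbbddb
Stack-based adjacent duplicate removal:
  Read 'a': push. Stack: a
  Read 'c': push. Stack: ac
  Read 'a': push. Stack: aca
  Read 'c': push. Stack: acac
  Read 'd': push. Stack: acacd
  Read 'b': push. Stack: acacdb
  Read 'b': matches stack top 'b' => pop. Stack: acacd
  Read 'd': matches stack top 'd' => pop. Stack: acac
  Read 'd': push. Stack: acacd
  Read 'b': push. Stack: acacdb
Final stack: "acacdb" (length 6)

6


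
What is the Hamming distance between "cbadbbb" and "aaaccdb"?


Comparing "cbadbbb" and "aaaccdb" position by position:
  Position 0: 'c' vs 'a' => differ
  Position 1: 'b' vs 'a' => differ
  Position 2: 'a' vs 'a' => same
  Position 3: 'd' vs 'c' => differ
  Position 4: 'b' vs 'c' => differ
  Position 5: 'b' vs 'd' => differ
  Position 6: 'b' vs 'b' => same
Total differences (Hamming distance): 5

5


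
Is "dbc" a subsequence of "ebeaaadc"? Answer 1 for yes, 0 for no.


Check if "dbc" is a subsequence of "ebeaaadc"
Greedy scan:
  Position 0 ('e'): no match needed
  Position 1 ('b'): no match needed
  Position 2 ('e'): no match needed
  Position 3 ('a'): no match needed
  Position 4 ('a'): no match needed
  Position 5 ('a'): no match needed
  Position 6 ('d'): matches sub[0] = 'd'
  Position 7 ('c'): no match needed
Only matched 1/3 characters => not a subsequence

0


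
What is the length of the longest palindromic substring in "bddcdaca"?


Input: "bddcdaca"
Checking substrings for palindromes:
  [2:5] "dcd" (len 3) => palindrome
  [5:8] "aca" (len 3) => palindrome
  [1:3] "dd" (len 2) => palindrome
Longest palindromic substring: "dcd" with length 3

3


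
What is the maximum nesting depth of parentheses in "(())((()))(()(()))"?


Input: "(())((()))(()(()))"
Tracking depth:
  Position 0 '(': depth becomes 1
  Position 1 '(': depth becomes 2
  Position 2 ')': depth becomes 1
  Position 3 ')': depth becomes 0
  Position 4 '(': depth becomes 1
  Position 5 '(': depth becomes 2
  Position 6 '(': depth becomes 3
  Position 7 ')': depth becomes 2
  Position 8 ')': depth becomes 1
  Position 9 ')': depth becomes 0
  Position 10 '(': depth becomes 1
  Position 11 '(': depth becomes 2
  Position 12 ')': depth becomes 1
  Position 13 '(': depth becomes 2
  Position 14 '(': depth becomes 3
  Position 15 ')': depth becomes 2
  Position 16 ')': depth becomes 1
  Position 17 ')': depth becomes 0
Maximum depth reached: 3

3


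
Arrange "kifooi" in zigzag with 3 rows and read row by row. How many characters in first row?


Zigzag "kifooi" into 3 rows:
Placing characters:
  'k' => row 0
  'i' => row 1
  'f' => row 2
  'o' => row 1
  'o' => row 0
  'i' => row 1
Rows:
  Row 0: "ko"
  Row 1: "ioi"
  Row 2: "f"
First row length: 2

2


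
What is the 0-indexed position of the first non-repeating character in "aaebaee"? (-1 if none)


Input: aaebaee
Character frequencies:
  'a': 3
  'b': 1
  'e': 3
Scanning left to right for freq == 1:
  Position 0 ('a'): freq=3, skip
  Position 1 ('a'): freq=3, skip
  Position 2 ('e'): freq=3, skip
  Position 3 ('b'): unique! => answer = 3

3


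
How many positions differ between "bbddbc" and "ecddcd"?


Comparing "bbddbc" and "ecddcd" position by position:
  Position 0: 'b' vs 'e' => DIFFER
  Position 1: 'b' vs 'c' => DIFFER
  Position 2: 'd' vs 'd' => same
  Position 3: 'd' vs 'd' => same
  Position 4: 'b' vs 'c' => DIFFER
  Position 5: 'c' vs 'd' => DIFFER
Positions that differ: 4

4


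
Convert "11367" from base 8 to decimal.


Input: "11367" in base 8
Positional expansion:
  Digit '1' (value 1) x 8^4 = 4096
  Digit '1' (value 1) x 8^3 = 512
  Digit '3' (value 3) x 8^2 = 192
  Digit '6' (value 6) x 8^1 = 48
  Digit '7' (value 7) x 8^0 = 7
Sum = 4855

4855


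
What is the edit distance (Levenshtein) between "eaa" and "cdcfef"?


Computing edit distance: "eaa" -> "cdcfef"
DP table:
           c    d    c    f    e    f
      0    1    2    3    4    5    6
  e   1    1    2    3    4    4    5
  a   2    2    2    3    4    5    5
  a   3    3    3    3    4    5    6
Edit distance = dp[3][6] = 6

6


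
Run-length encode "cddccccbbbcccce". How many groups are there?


Input: cddccccbbbcccce
Scanning for consecutive runs:
  Group 1: 'c' x 1 (positions 0-0)
  Group 2: 'd' x 2 (positions 1-2)
  Group 3: 'c' x 4 (positions 3-6)
  Group 4: 'b' x 3 (positions 7-9)
  Group 5: 'c' x 4 (positions 10-13)
  Group 6: 'e' x 1 (positions 14-14)
Total groups: 6

6


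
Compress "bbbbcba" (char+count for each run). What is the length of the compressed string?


Input: bbbbcba
Runs:
  'b' x 4 => "b4"
  'c' x 1 => "c1"
  'b' x 1 => "b1"
  'a' x 1 => "a1"
Compressed: "b4c1b1a1"
Compressed length: 8

8


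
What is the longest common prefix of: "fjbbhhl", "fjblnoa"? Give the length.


Words: fjbbhhl, fjblnoa
  Position 0: all 'f' => match
  Position 1: all 'j' => match
  Position 2: all 'b' => match
  Position 3: ('b', 'l') => mismatch, stop
LCP = "fjb" (length 3)

3


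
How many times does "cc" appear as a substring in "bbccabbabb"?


Searching for "cc" in "bbccabbabb"
Scanning each position:
  Position 0: "bb" => no
  Position 1: "bc" => no
  Position 2: "cc" => MATCH
  Position 3: "ca" => no
  Position 4: "ab" => no
  Position 5: "bb" => no
  Position 6: "ba" => no
  Position 7: "ab" => no
  Position 8: "bb" => no
Total occurrences: 1

1


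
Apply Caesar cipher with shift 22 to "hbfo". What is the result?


Caesar cipher: shift "hbfo" by 22
  'h' (pos 7) + 22 = pos 3 = 'd'
  'b' (pos 1) + 22 = pos 23 = 'x'
  'f' (pos 5) + 22 = pos 1 = 'b'
  'o' (pos 14) + 22 = pos 10 = 'k'
Result: dxbk

dxbk


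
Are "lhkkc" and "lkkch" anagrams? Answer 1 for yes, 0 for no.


Strings: "lhkkc", "lkkch"
Sorted first:  chkkl
Sorted second: chkkl
Sorted forms match => anagrams

1


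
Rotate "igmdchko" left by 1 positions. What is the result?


Input: "igmdchko", rotate left by 1
First 1 characters: "i"
Remaining characters: "gmdchko"
Concatenate remaining + first: "gmdchko" + "i" = "gmdchkoi"

gmdchkoi


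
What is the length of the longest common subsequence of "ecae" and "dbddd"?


LCS of "ecae" and "dbddd"
DP table:
           d    b    d    d    d
      0    0    0    0    0    0
  e   0    0    0    0    0    0
  c   0    0    0    0    0    0
  a   0    0    0    0    0    0
  e   0    0    0    0    0    0
LCS length = dp[4][5] = 0

0


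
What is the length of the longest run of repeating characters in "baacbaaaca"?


Input: "baacbaaaca"
Scanning for longest run:
  Position 1 ('a'): new char, reset run to 1
  Position 2 ('a'): continues run of 'a', length=2
  Position 3 ('c'): new char, reset run to 1
  Position 4 ('b'): new char, reset run to 1
  Position 5 ('a'): new char, reset run to 1
  Position 6 ('a'): continues run of 'a', length=2
  Position 7 ('a'): continues run of 'a', length=3
  Position 8 ('c'): new char, reset run to 1
  Position 9 ('a'): new char, reset run to 1
Longest run: 'a' with length 3

3


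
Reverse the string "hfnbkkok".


Input: hfnbkkok
Reading characters right to left:
  Position 7: 'k'
  Position 6: 'o'
  Position 5: 'k'
  Position 4: 'k'
  Position 3: 'b'
  Position 2: 'n'
  Position 1: 'f'
  Position 0: 'h'
Reversed: kokkbnfh

kokkbnfh


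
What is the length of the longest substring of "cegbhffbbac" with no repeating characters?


Input: "cegbhffbbac"
Sliding window (track last position of each char):
  Position 0 ('c'): window [0,0] length 1 -- new best
  Position 1 ('e'): window [0,1] length 2 -- new best
  Position 2 ('g'): window [0,2] length 3 -- new best
  Position 3 ('b'): window [0,3] length 4 -- new best
  Position 4 ('h'): window [0,4] length 5 -- new best
  Position 5 ('f'): window [0,5] length 6 -- new best
  Position 6 ('f'): repeat (last at 5), move window start to 6
  Position 6 ('f'): window [6,6] length 1
  Position 7 ('b'): window [6,7] length 2
  Position 8 ('b'): repeat (last at 7), move window start to 8
  Position 8 ('b'): window [8,8] length 1
  Position 9 ('a'): window [8,9] length 2
  Position 10 ('c'): window [8,10] length 3
Longest substring with no repeats: "cegbhf" with length 6

6


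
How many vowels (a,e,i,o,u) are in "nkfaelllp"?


Input: nkfaelllp
Checking each character:
  'n' at position 0: consonant
  'k' at position 1: consonant
  'f' at position 2: consonant
  'a' at position 3: vowel (running total: 1)
  'e' at position 4: vowel (running total: 2)
  'l' at position 5: consonant
  'l' at position 6: consonant
  'l' at position 7: consonant
  'p' at position 8: consonant
Total vowels: 2

2


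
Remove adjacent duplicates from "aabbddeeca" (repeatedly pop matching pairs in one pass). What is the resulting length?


Input: aabbddeeca
Stack-based adjacent duplicate removal:
  Read 'a': push. Stack: a
  Read 'a': matches stack top 'a' => pop. Stack: (empty)
  Read 'b': push. Stack: b
  Read 'b': matches stack top 'b' => pop. Stack: (empty)
  Read 'd': push. Stack: d
  Read 'd': matches stack top 'd' => pop. Stack: (empty)
  Read 'e': push. Stack: e
  Read 'e': matches stack top 'e' => pop. Stack: (empty)
  Read 'c': push. Stack: c
  Read 'a': push. Stack: ca
Final stack: "ca" (length 2)

2


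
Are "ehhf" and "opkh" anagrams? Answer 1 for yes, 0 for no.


Strings: "ehhf", "opkh"
Sorted first:  efhh
Sorted second: hkop
Differ at position 0: 'e' vs 'h' => not anagrams

0


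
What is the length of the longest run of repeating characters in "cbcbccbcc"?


Input: "cbcbccbcc"
Scanning for longest run:
  Position 1 ('b'): new char, reset run to 1
  Position 2 ('c'): new char, reset run to 1
  Position 3 ('b'): new char, reset run to 1
  Position 4 ('c'): new char, reset run to 1
  Position 5 ('c'): continues run of 'c', length=2
  Position 6 ('b'): new char, reset run to 1
  Position 7 ('c'): new char, reset run to 1
  Position 8 ('c'): continues run of 'c', length=2
Longest run: 'c' with length 2

2


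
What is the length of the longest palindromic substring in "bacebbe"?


Input: "bacebbe"
Checking substrings for palindromes:
  [3:7] "ebbe" (len 4) => palindrome
  [4:6] "bb" (len 2) => palindrome
Longest palindromic substring: "ebbe" with length 4

4


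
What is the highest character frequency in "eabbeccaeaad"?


Input: eabbeccaeaad
Character counts:
  'a': 4
  'b': 2
  'c': 2
  'd': 1
  'e': 3
Maximum frequency: 4

4


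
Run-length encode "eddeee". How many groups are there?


Input: eddeee
Scanning for consecutive runs:
  Group 1: 'e' x 1 (positions 0-0)
  Group 2: 'd' x 2 (positions 1-2)
  Group 3: 'e' x 3 (positions 3-5)
Total groups: 3

3


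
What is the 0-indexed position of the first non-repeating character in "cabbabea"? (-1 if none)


Input: cabbabea
Character frequencies:
  'a': 3
  'b': 3
  'c': 1
  'e': 1
Scanning left to right for freq == 1:
  Position 0 ('c'): unique! => answer = 0

0


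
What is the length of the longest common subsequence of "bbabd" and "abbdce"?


LCS of "bbabd" and "abbdce"
DP table:
           a    b    b    d    c    e
      0    0    0    0    0    0    0
  b   0    0    1    1    1    1    1
  b   0    0    1    2    2    2    2
  a   0    1    1    2    2    2    2
  b   0    1    2    2    2    2    2
  d   0    1    2    2    3    3    3
LCS length = dp[5][6] = 3

3


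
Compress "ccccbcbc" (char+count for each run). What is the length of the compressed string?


Input: ccccbcbc
Runs:
  'c' x 4 => "c4"
  'b' x 1 => "b1"
  'c' x 1 => "c1"
  'b' x 1 => "b1"
  'c' x 1 => "c1"
Compressed: "c4b1c1b1c1"
Compressed length: 10

10


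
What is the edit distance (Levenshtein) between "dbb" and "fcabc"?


Computing edit distance: "dbb" -> "fcabc"
DP table:
           f    c    a    b    c
      0    1    2    3    4    5
  d   1    1    2    3    4    5
  b   2    2    2    3    3    4
  b   3    3    3    3    3    4
Edit distance = dp[3][5] = 4

4


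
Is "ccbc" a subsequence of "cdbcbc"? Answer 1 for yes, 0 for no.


Check if "ccbc" is a subsequence of "cdbcbc"
Greedy scan:
  Position 0 ('c'): matches sub[0] = 'c'
  Position 1 ('d'): no match needed
  Position 2 ('b'): no match needed
  Position 3 ('c'): matches sub[1] = 'c'
  Position 4 ('b'): matches sub[2] = 'b'
  Position 5 ('c'): matches sub[3] = 'c'
All 4 characters matched => is a subsequence

1


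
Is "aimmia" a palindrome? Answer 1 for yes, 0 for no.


Input: aimmia
Reversed: aimmia
  Compare pos 0 ('a') with pos 5 ('a'): match
  Compare pos 1 ('i') with pos 4 ('i'): match
  Compare pos 2 ('m') with pos 3 ('m'): match
Result: palindrome

1


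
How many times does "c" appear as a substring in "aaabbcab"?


Searching for "c" in "aaabbcab"
Scanning each position:
  Position 0: "a" => no
  Position 1: "a" => no
  Position 2: "a" => no
  Position 3: "b" => no
  Position 4: "b" => no
  Position 5: "c" => MATCH
  Position 6: "a" => no
  Position 7: "b" => no
Total occurrences: 1

1


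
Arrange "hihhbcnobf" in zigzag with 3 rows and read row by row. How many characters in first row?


Zigzag "hihhbcnobf" into 3 rows:
Placing characters:
  'h' => row 0
  'i' => row 1
  'h' => row 2
  'h' => row 1
  'b' => row 0
  'c' => row 1
  'n' => row 2
  'o' => row 1
  'b' => row 0
  'f' => row 1
Rows:
  Row 0: "hbb"
  Row 1: "ihcof"
  Row 2: "hn"
First row length: 3

3


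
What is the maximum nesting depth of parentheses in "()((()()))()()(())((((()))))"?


Input: "()((()()))()()(())((((()))))"
Tracking depth:
  Position 0 '(': depth becomes 1
  Position 1 ')': depth becomes 0
  Position 2 '(': depth becomes 1
  Position 3 '(': depth becomes 2
  Position 4 '(': depth becomes 3
  Position 5 ')': depth becomes 2
  Position 6 '(': depth becomes 3
  Position 7 ')': depth becomes 2
  Position 8 ')': depth becomes 1
  Position 9 ')': depth becomes 0
  Position 10 '(': depth becomes 1
  Position 11 ')': depth becomes 0
  Position 12 '(': depth becomes 1
  Position 13 ')': depth becomes 0
  Position 14 '(': depth becomes 1
  Position 15 '(': depth becomes 2
  Position 16 ')': depth becomes 1
  Position 17 ')': depth becomes 0
  Position 18 '(': depth becomes 1
  Position 19 '(': depth becomes 2
  Position 20 '(': depth becomes 3
  Position 21 '(': depth becomes 4
  Position 22 '(': depth becomes 5
  Position 23 ')': depth becomes 4
  Position 24 ')': depth becomes 3
  Position 25 ')': depth becomes 2
  Position 26 ')': depth becomes 1
  Position 27 ')': depth becomes 0
Maximum depth reached: 5

5


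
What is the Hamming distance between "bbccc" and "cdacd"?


Comparing "bbccc" and "cdacd" position by position:
  Position 0: 'b' vs 'c' => differ
  Position 1: 'b' vs 'd' => differ
  Position 2: 'c' vs 'a' => differ
  Position 3: 'c' vs 'c' => same
  Position 4: 'c' vs 'd' => differ
Total differences (Hamming distance): 4

4


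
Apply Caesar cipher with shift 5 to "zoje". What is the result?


Caesar cipher: shift "zoje" by 5
  'z' (pos 25) + 5 = pos 4 = 'e'
  'o' (pos 14) + 5 = pos 19 = 't'
  'j' (pos 9) + 5 = pos 14 = 'o'
  'e' (pos 4) + 5 = pos 9 = 'j'
Result: etoj

etoj


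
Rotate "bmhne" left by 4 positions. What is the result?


Input: "bmhne", rotate left by 4
First 4 characters: "bmhn"
Remaining characters: "e"
Concatenate remaining + first: "e" + "bmhn" = "ebmhn"

ebmhn


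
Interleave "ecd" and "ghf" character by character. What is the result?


Interleaving "ecd" and "ghf":
  Position 0: 'e' from first, 'g' from second => "eg"
  Position 1: 'c' from first, 'h' from second => "ch"
  Position 2: 'd' from first, 'f' from second => "df"
Result: egchdf

egchdf


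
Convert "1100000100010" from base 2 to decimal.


Input: "1100000100010" in base 2
Positional expansion:
  Digit '1' (value 1) x 2^12 = 4096
  Digit '1' (value 1) x 2^11 = 2048
  Digit '0' (value 0) x 2^10 = 0
  Digit '0' (value 0) x 2^9 = 0
  Digit '0' (value 0) x 2^8 = 0
  Digit '0' (value 0) x 2^7 = 0
  Digit '0' (value 0) x 2^6 = 0
  Digit '1' (value 1) x 2^5 = 32
  Digit '0' (value 0) x 2^4 = 0
  Digit '0' (value 0) x 2^3 = 0
  Digit '0' (value 0) x 2^2 = 0
  Digit '1' (value 1) x 2^1 = 2
  Digit '0' (value 0) x 2^0 = 0
Sum = 6178

6178


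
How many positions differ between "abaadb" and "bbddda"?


Comparing "abaadb" and "bbddda" position by position:
  Position 0: 'a' vs 'b' => DIFFER
  Position 1: 'b' vs 'b' => same
  Position 2: 'a' vs 'd' => DIFFER
  Position 3: 'a' vs 'd' => DIFFER
  Position 4: 'd' vs 'd' => same
  Position 5: 'b' vs 'a' => DIFFER
Positions that differ: 4

4


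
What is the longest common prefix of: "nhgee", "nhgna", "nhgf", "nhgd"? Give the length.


Words: nhgee, nhgna, nhgf, nhgd
  Position 0: all 'n' => match
  Position 1: all 'h' => match
  Position 2: all 'g' => match
  Position 3: ('e', 'n', 'f', 'd') => mismatch, stop
LCP = "nhg" (length 3)

3


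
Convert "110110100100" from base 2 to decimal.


Input: "110110100100" in base 2
Positional expansion:
  Digit '1' (value 1) x 2^11 = 2048
  Digit '1' (value 1) x 2^10 = 1024
  Digit '0' (value 0) x 2^9 = 0
  Digit '1' (value 1) x 2^8 = 256
  Digit '1' (value 1) x 2^7 = 128
  Digit '0' (value 0) x 2^6 = 0
  Digit '1' (value 1) x 2^5 = 32
  Digit '0' (value 0) x 2^4 = 0
  Digit '0' (value 0) x 2^3 = 0
  Digit '1' (value 1) x 2^2 = 4
  Digit '0' (value 0) x 2^1 = 0
  Digit '0' (value 0) x 2^0 = 0
Sum = 3492

3492


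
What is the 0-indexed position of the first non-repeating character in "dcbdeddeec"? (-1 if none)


Input: dcbdeddeec
Character frequencies:
  'b': 1
  'c': 2
  'd': 4
  'e': 3
Scanning left to right for freq == 1:
  Position 0 ('d'): freq=4, skip
  Position 1 ('c'): freq=2, skip
  Position 2 ('b'): unique! => answer = 2

2


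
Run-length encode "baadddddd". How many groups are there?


Input: baadddddd
Scanning for consecutive runs:
  Group 1: 'b' x 1 (positions 0-0)
  Group 2: 'a' x 2 (positions 1-2)
  Group 3: 'd' x 6 (positions 3-8)
Total groups: 3

3


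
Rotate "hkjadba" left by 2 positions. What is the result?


Input: "hkjadba", rotate left by 2
First 2 characters: "hk"
Remaining characters: "jadba"
Concatenate remaining + first: "jadba" + "hk" = "jadbahk"

jadbahk


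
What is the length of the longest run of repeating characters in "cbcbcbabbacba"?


Input: "cbcbcbabbacba"
Scanning for longest run:
  Position 1 ('b'): new char, reset run to 1
  Position 2 ('c'): new char, reset run to 1
  Position 3 ('b'): new char, reset run to 1
  Position 4 ('c'): new char, reset run to 1
  Position 5 ('b'): new char, reset run to 1
  Position 6 ('a'): new char, reset run to 1
  Position 7 ('b'): new char, reset run to 1
  Position 8 ('b'): continues run of 'b', length=2
  Position 9 ('a'): new char, reset run to 1
  Position 10 ('c'): new char, reset run to 1
  Position 11 ('b'): new char, reset run to 1
  Position 12 ('a'): new char, reset run to 1
Longest run: 'b' with length 2

2


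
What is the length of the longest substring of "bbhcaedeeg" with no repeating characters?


Input: "bbhcaedeeg"
Sliding window (track last position of each char):
  Position 0 ('b'): window [0,0] length 1 -- new best
  Position 1 ('b'): repeat (last at 0), move window start to 1
  Position 1 ('b'): window [1,1] length 1
  Position 2 ('h'): window [1,2] length 2 -- new best
  Position 3 ('c'): window [1,3] length 3 -- new best
  Position 4 ('a'): window [1,4] length 4 -- new best
  Position 5 ('e'): window [1,5] length 5 -- new best
  Position 6 ('d'): window [1,6] length 6 -- new best
  Position 7 ('e'): repeat (last at 5), move window start to 6
  Position 7 ('e'): window [6,7] length 2
  Position 8 ('e'): repeat (last at 7), move window start to 8
  Position 8 ('e'): window [8,8] length 1
  Position 9 ('g'): window [8,9] length 2
Longest substring with no repeats: "bhcaed" with length 6

6


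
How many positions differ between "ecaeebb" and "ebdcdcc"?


Comparing "ecaeebb" and "ebdcdcc" position by position:
  Position 0: 'e' vs 'e' => same
  Position 1: 'c' vs 'b' => DIFFER
  Position 2: 'a' vs 'd' => DIFFER
  Position 3: 'e' vs 'c' => DIFFER
  Position 4: 'e' vs 'd' => DIFFER
  Position 5: 'b' vs 'c' => DIFFER
  Position 6: 'b' vs 'c' => DIFFER
Positions that differ: 6

6


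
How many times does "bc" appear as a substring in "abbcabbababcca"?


Searching for "bc" in "abbcabbababcca"
Scanning each position:
  Position 0: "ab" => no
  Position 1: "bb" => no
  Position 2: "bc" => MATCH
  Position 3: "ca" => no
  Position 4: "ab" => no
  Position 5: "bb" => no
  Position 6: "ba" => no
  Position 7: "ab" => no
  Position 8: "ba" => no
  Position 9: "ab" => no
  Position 10: "bc" => MATCH
  Position 11: "cc" => no
  Position 12: "ca" => no
Total occurrences: 2

2


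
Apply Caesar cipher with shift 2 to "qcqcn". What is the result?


Caesar cipher: shift "qcqcn" by 2
  'q' (pos 16) + 2 = pos 18 = 's'
  'c' (pos 2) + 2 = pos 4 = 'e'
  'q' (pos 16) + 2 = pos 18 = 's'
  'c' (pos 2) + 2 = pos 4 = 'e'
  'n' (pos 13) + 2 = pos 15 = 'p'
Result: sesep

sesep


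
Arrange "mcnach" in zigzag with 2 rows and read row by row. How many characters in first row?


Zigzag "mcnach" into 2 rows:
Placing characters:
  'm' => row 0
  'c' => row 1
  'n' => row 0
  'a' => row 1
  'c' => row 0
  'h' => row 1
Rows:
  Row 0: "mnc"
  Row 1: "cah"
First row length: 3

3


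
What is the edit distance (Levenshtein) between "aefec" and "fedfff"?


Computing edit distance: "aefec" -> "fedfff"
DP table:
           f    e    d    f    f    f
      0    1    2    3    4    5    6
  a   1    1    2    3    4    5    6
  e   2    2    1    2    3    4    5
  f   3    2    2    2    2    3    4
  e   4    3    2    3    3    3    4
  c   5    4    3    3    4    4    4
Edit distance = dp[5][6] = 4

4


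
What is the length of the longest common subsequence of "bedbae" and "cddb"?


LCS of "bedbae" and "cddb"
DP table:
           c    d    d    b
      0    0    0    0    0
  b   0    0    0    0    1
  e   0    0    0    0    1
  d   0    0    1    1    1
  b   0    0    1    1    2
  a   0    0    1    1    2
  e   0    0    1    1    2
LCS length = dp[6][4] = 2

2


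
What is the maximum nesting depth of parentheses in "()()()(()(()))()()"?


Input: "()()()(()(()))()()"
Tracking depth:
  Position 0 '(': depth becomes 1
  Position 1 ')': depth becomes 0
  Position 2 '(': depth becomes 1
  Position 3 ')': depth becomes 0
  Position 4 '(': depth becomes 1
  Position 5 ')': depth becomes 0
  Position 6 '(': depth becomes 1
  Position 7 '(': depth becomes 2
  Position 8 ')': depth becomes 1
  Position 9 '(': depth becomes 2
  Position 10 '(': depth becomes 3
  Position 11 ')': depth becomes 2
  Position 12 ')': depth becomes 1
  Position 13 ')': depth becomes 0
  Position 14 '(': depth becomes 1
  Position 15 ')': depth becomes 0
  Position 16 '(': depth becomes 1
  Position 17 ')': depth becomes 0
Maximum depth reached: 3

3


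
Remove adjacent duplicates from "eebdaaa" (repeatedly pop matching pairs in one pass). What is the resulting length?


Input: eebdaaa
Stack-based adjacent duplicate removal:
  Read 'e': push. Stack: e
  Read 'e': matches stack top 'e' => pop. Stack: (empty)
  Read 'b': push. Stack: b
  Read 'd': push. Stack: bd
  Read 'a': push. Stack: bda
  Read 'a': matches stack top 'a' => pop. Stack: bd
  Read 'a': push. Stack: bda
Final stack: "bda" (length 3)

3


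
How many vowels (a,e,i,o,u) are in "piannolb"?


Input: piannolb
Checking each character:
  'p' at position 0: consonant
  'i' at position 1: vowel (running total: 1)
  'a' at position 2: vowel (running total: 2)
  'n' at position 3: consonant
  'n' at position 4: consonant
  'o' at position 5: vowel (running total: 3)
  'l' at position 6: consonant
  'b' at position 7: consonant
Total vowels: 3

3


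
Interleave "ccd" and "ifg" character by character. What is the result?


Interleaving "ccd" and "ifg":
  Position 0: 'c' from first, 'i' from second => "ci"
  Position 1: 'c' from first, 'f' from second => "cf"
  Position 2: 'd' from first, 'g' from second => "dg"
Result: cicfdg

cicfdg


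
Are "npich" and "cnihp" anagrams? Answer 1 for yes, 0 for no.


Strings: "npich", "cnihp"
Sorted first:  chinp
Sorted second: chinp
Sorted forms match => anagrams

1


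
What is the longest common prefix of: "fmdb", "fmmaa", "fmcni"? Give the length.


Words: fmdb, fmmaa, fmcni
  Position 0: all 'f' => match
  Position 1: all 'm' => match
  Position 2: ('d', 'm', 'c') => mismatch, stop
LCP = "fm" (length 2)

2


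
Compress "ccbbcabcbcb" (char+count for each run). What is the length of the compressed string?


Input: ccbbcabcbcb
Runs:
  'c' x 2 => "c2"
  'b' x 2 => "b2"
  'c' x 1 => "c1"
  'a' x 1 => "a1"
  'b' x 1 => "b1"
  'c' x 1 => "c1"
  'b' x 1 => "b1"
  'c' x 1 => "c1"
  'b' x 1 => "b1"
Compressed: "c2b2c1a1b1c1b1c1b1"
Compressed length: 18

18


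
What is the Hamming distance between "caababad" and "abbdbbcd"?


Comparing "caababad" and "abbdbbcd" position by position:
  Position 0: 'c' vs 'a' => differ
  Position 1: 'a' vs 'b' => differ
  Position 2: 'a' vs 'b' => differ
  Position 3: 'b' vs 'd' => differ
  Position 4: 'a' vs 'b' => differ
  Position 5: 'b' vs 'b' => same
  Position 6: 'a' vs 'c' => differ
  Position 7: 'd' vs 'd' => same
Total differences (Hamming distance): 6

6


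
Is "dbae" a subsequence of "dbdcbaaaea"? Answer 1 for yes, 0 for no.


Check if "dbae" is a subsequence of "dbdcbaaaea"
Greedy scan:
  Position 0 ('d'): matches sub[0] = 'd'
  Position 1 ('b'): matches sub[1] = 'b'
  Position 2 ('d'): no match needed
  Position 3 ('c'): no match needed
  Position 4 ('b'): no match needed
  Position 5 ('a'): matches sub[2] = 'a'
  Position 6 ('a'): no match needed
  Position 7 ('a'): no match needed
  Position 8 ('e'): matches sub[3] = 'e'
  Position 9 ('a'): no match needed
All 4 characters matched => is a subsequence

1


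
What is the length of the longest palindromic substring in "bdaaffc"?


Input: "bdaaffc"
Checking substrings for palindromes:
  [2:4] "aa" (len 2) => palindrome
  [4:6] "ff" (len 2) => palindrome
Longest palindromic substring: "aa" with length 2

2


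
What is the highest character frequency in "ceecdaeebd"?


Input: ceecdaeebd
Character counts:
  'a': 1
  'b': 1
  'c': 2
  'd': 2
  'e': 4
Maximum frequency: 4

4


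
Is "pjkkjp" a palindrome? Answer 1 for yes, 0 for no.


Input: pjkkjp
Reversed: pjkkjp
  Compare pos 0 ('p') with pos 5 ('p'): match
  Compare pos 1 ('j') with pos 4 ('j'): match
  Compare pos 2 ('k') with pos 3 ('k'): match
Result: palindrome

1


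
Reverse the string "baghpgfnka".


Input: baghpgfnka
Reading characters right to left:
  Position 9: 'a'
  Position 8: 'k'
  Position 7: 'n'
  Position 6: 'f'
  Position 5: 'g'
  Position 4: 'p'
  Position 3: 'h'
  Position 2: 'g'
  Position 1: 'a'
  Position 0: 'b'
Reversed: aknfgphgab

aknfgphgab


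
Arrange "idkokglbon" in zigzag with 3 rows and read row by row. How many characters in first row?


Zigzag "idkokglbon" into 3 rows:
Placing characters:
  'i' => row 0
  'd' => row 1
  'k' => row 2
  'o' => row 1
  'k' => row 0
  'g' => row 1
  'l' => row 2
  'b' => row 1
  'o' => row 0
  'n' => row 1
Rows:
  Row 0: "iko"
  Row 1: "dogbn"
  Row 2: "kl"
First row length: 3

3


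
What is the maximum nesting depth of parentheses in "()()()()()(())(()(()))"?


Input: "()()()()()(())(()(()))"
Tracking depth:
  Position 0 '(': depth becomes 1
  Position 1 ')': depth becomes 0
  Position 2 '(': depth becomes 1
  Position 3 ')': depth becomes 0
  Position 4 '(': depth becomes 1
  Position 5 ')': depth becomes 0
  Position 6 '(': depth becomes 1
  Position 7 ')': depth becomes 0
  Position 8 '(': depth becomes 1
  Position 9 ')': depth becomes 0
  Position 10 '(': depth becomes 1
  Position 11 '(': depth becomes 2
  Position 12 ')': depth becomes 1
  Position 13 ')': depth becomes 0
  Position 14 '(': depth becomes 1
  Position 15 '(': depth becomes 2
  Position 16 ')': depth becomes 1
  Position 17 '(': depth becomes 2
  Position 18 '(': depth becomes 3
  Position 19 ')': depth becomes 2
  Position 20 ')': depth becomes 1
  Position 21 ')': depth becomes 0
Maximum depth reached: 3

3


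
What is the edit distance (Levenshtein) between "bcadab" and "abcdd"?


Computing edit distance: "bcadab" -> "abcdd"
DP table:
           a    b    c    d    d
      0    1    2    3    4    5
  b   1    1    1    2    3    4
  c   2    2    2    1    2    3
  a   3    2    3    2    2    3
  d   4    3    3    3    2    2
  a   5    4    4    4    3    3
  b   6    5    4    5    4    4
Edit distance = dp[6][5] = 4

4


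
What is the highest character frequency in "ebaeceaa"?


Input: ebaeceaa
Character counts:
  'a': 3
  'b': 1
  'c': 1
  'e': 3
Maximum frequency: 3

3


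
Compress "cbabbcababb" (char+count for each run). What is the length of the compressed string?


Input: cbabbcababb
Runs:
  'c' x 1 => "c1"
  'b' x 1 => "b1"
  'a' x 1 => "a1"
  'b' x 2 => "b2"
  'c' x 1 => "c1"
  'a' x 1 => "a1"
  'b' x 1 => "b1"
  'a' x 1 => "a1"
  'b' x 2 => "b2"
Compressed: "c1b1a1b2c1a1b1a1b2"
Compressed length: 18

18


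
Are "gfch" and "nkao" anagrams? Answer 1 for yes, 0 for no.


Strings: "gfch", "nkao"
Sorted first:  cfgh
Sorted second: akno
Differ at position 0: 'c' vs 'a' => not anagrams

0


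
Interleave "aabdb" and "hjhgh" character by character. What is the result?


Interleaving "aabdb" and "hjhgh":
  Position 0: 'a' from first, 'h' from second => "ah"
  Position 1: 'a' from first, 'j' from second => "aj"
  Position 2: 'b' from first, 'h' from second => "bh"
  Position 3: 'd' from first, 'g' from second => "dg"
  Position 4: 'b' from first, 'h' from second => "bh"
Result: ahajbhdgbh

ahajbhdgbh


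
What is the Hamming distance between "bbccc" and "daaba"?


Comparing "bbccc" and "daaba" position by position:
  Position 0: 'b' vs 'd' => differ
  Position 1: 'b' vs 'a' => differ
  Position 2: 'c' vs 'a' => differ
  Position 3: 'c' vs 'b' => differ
  Position 4: 'c' vs 'a' => differ
Total differences (Hamming distance): 5

5


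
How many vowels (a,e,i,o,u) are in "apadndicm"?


Input: apadndicm
Checking each character:
  'a' at position 0: vowel (running total: 1)
  'p' at position 1: consonant
  'a' at position 2: vowel (running total: 2)
  'd' at position 3: consonant
  'n' at position 4: consonant
  'd' at position 5: consonant
  'i' at position 6: vowel (running total: 3)
  'c' at position 7: consonant
  'm' at position 8: consonant
Total vowels: 3

3


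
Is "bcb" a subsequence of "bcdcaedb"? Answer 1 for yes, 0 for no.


Check if "bcb" is a subsequence of "bcdcaedb"
Greedy scan:
  Position 0 ('b'): matches sub[0] = 'b'
  Position 1 ('c'): matches sub[1] = 'c'
  Position 2 ('d'): no match needed
  Position 3 ('c'): no match needed
  Position 4 ('a'): no match needed
  Position 5 ('e'): no match needed
  Position 6 ('d'): no match needed
  Position 7 ('b'): matches sub[2] = 'b'
All 3 characters matched => is a subsequence

1


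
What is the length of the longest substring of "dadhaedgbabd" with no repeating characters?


Input: "dadhaedgbabd"
Sliding window (track last position of each char):
  Position 0 ('d'): window [0,0] length 1 -- new best
  Position 1 ('a'): window [0,1] length 2 -- new best
  Position 2 ('d'): repeat (last at 0), move window start to 1
  Position 2 ('d'): window [1,2] length 2
  Position 3 ('h'): window [1,3] length 3 -- new best
  Position 4 ('a'): repeat (last at 1), move window start to 2
  Position 4 ('a'): window [2,4] length 3
  Position 5 ('e'): window [2,5] length 4 -- new best
  Position 6 ('d'): repeat (last at 2), move window start to 3
  Position 6 ('d'): window [3,6] length 4
  Position 7 ('g'): window [3,7] length 5 -- new best
  Position 8 ('b'): window [3,8] length 6 -- new best
  Position 9 ('a'): repeat (last at 4), move window start to 5
  Position 9 ('a'): window [5,9] length 5
  Position 10 ('b'): repeat (last at 8), move window start to 9
  Position 10 ('b'): window [9,10] length 2
  Position 11 ('d'): window [9,11] length 3
Longest substring with no repeats: "haedgb" with length 6

6


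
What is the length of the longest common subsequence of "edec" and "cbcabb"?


LCS of "edec" and "cbcabb"
DP table:
           c    b    c    a    b    b
      0    0    0    0    0    0    0
  e   0    0    0    0    0    0    0
  d   0    0    0    0    0    0    0
  e   0    0    0    0    0    0    0
  c   0    1    1    1    1    1    1
LCS length = dp[4][6] = 1

1


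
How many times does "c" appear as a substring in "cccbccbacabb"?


Searching for "c" in "cccbccbacabb"
Scanning each position:
  Position 0: "c" => MATCH
  Position 1: "c" => MATCH
  Position 2: "c" => MATCH
  Position 3: "b" => no
  Position 4: "c" => MATCH
  Position 5: "c" => MATCH
  Position 6: "b" => no
  Position 7: "a" => no
  Position 8: "c" => MATCH
  Position 9: "a" => no
  Position 10: "b" => no
  Position 11: "b" => no
Total occurrences: 6

6


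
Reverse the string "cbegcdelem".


Input: cbegcdelem
Reading characters right to left:
  Position 9: 'm'
  Position 8: 'e'
  Position 7: 'l'
  Position 6: 'e'
  Position 5: 'd'
  Position 4: 'c'
  Position 3: 'g'
  Position 2: 'e'
  Position 1: 'b'
  Position 0: 'c'
Reversed: meledcgebc

meledcgebc


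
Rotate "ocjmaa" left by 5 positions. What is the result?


Input: "ocjmaa", rotate left by 5
First 5 characters: "ocjma"
Remaining characters: "a"
Concatenate remaining + first: "a" + "ocjma" = "aocjma"

aocjma


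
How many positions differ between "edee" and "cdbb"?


Comparing "edee" and "cdbb" position by position:
  Position 0: 'e' vs 'c' => DIFFER
  Position 1: 'd' vs 'd' => same
  Position 2: 'e' vs 'b' => DIFFER
  Position 3: 'e' vs 'b' => DIFFER
Positions that differ: 3

3


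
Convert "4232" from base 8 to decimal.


Input: "4232" in base 8
Positional expansion:
  Digit '4' (value 4) x 8^3 = 2048
  Digit '2' (value 2) x 8^2 = 128
  Digit '3' (value 3) x 8^1 = 24
  Digit '2' (value 2) x 8^0 = 2
Sum = 2202

2202


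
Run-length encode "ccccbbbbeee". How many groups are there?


Input: ccccbbbbeee
Scanning for consecutive runs:
  Group 1: 'c' x 4 (positions 0-3)
  Group 2: 'b' x 4 (positions 4-7)
  Group 3: 'e' x 3 (positions 8-10)
Total groups: 3

3


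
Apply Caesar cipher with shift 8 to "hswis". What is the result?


Caesar cipher: shift "hswis" by 8
  'h' (pos 7) + 8 = pos 15 = 'p'
  's' (pos 18) + 8 = pos 0 = 'a'
  'w' (pos 22) + 8 = pos 4 = 'e'
  'i' (pos 8) + 8 = pos 16 = 'q'
  's' (pos 18) + 8 = pos 0 = 'a'
Result: paeqa

paeqa


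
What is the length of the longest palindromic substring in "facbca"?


Input: "facbca"
Checking substrings for palindromes:
  [1:6] "acbca" (len 5) => palindrome
  [2:5] "cbc" (len 3) => palindrome
Longest palindromic substring: "acbca" with length 5

5
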